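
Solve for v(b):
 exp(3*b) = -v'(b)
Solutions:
 v(b) = C1 - exp(3*b)/3


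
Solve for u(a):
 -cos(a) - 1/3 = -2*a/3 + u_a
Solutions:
 u(a) = C1 + a^2/3 - a/3 - sin(a)


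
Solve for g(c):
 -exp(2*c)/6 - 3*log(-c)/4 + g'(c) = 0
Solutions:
 g(c) = C1 + 3*c*log(-c)/4 - 3*c/4 + exp(2*c)/12


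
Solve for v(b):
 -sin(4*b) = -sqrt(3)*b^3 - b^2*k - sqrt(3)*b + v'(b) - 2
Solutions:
 v(b) = C1 + sqrt(3)*b^4/4 + b^3*k/3 + sqrt(3)*b^2/2 + 2*b + cos(4*b)/4


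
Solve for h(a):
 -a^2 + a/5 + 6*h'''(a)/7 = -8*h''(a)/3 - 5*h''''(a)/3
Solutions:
 h(a) = C1 + C2*a + a^4/32 - 59*a^3/1120 - 5757*a^2/31360 + (C3*sin(sqrt(1879)*a/35) + C4*cos(sqrt(1879)*a/35))*exp(-9*a/35)


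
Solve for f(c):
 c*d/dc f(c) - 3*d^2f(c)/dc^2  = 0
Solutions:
 f(c) = C1 + C2*erfi(sqrt(6)*c/6)


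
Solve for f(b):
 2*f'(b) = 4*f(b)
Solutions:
 f(b) = C1*exp(2*b)


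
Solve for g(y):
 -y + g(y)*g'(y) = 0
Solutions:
 g(y) = -sqrt(C1 + y^2)
 g(y) = sqrt(C1 + y^2)


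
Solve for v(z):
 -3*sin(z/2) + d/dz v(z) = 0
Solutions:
 v(z) = C1 - 6*cos(z/2)


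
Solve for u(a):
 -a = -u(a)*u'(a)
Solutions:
 u(a) = -sqrt(C1 + a^2)
 u(a) = sqrt(C1 + a^2)


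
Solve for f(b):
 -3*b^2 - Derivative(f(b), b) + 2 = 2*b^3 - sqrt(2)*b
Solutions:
 f(b) = C1 - b^4/2 - b^3 + sqrt(2)*b^2/2 + 2*b


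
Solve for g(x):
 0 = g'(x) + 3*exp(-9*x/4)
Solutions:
 g(x) = C1 + 4*exp(-9*x/4)/3


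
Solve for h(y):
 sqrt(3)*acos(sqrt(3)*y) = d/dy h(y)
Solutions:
 h(y) = C1 + sqrt(3)*(y*acos(sqrt(3)*y) - sqrt(3)*sqrt(1 - 3*y^2)/3)


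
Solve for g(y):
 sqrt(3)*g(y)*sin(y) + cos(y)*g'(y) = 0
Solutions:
 g(y) = C1*cos(y)^(sqrt(3))


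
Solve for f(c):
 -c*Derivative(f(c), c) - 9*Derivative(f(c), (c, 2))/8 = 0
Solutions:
 f(c) = C1 + C2*erf(2*c/3)


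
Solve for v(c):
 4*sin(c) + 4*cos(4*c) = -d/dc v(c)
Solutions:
 v(c) = C1 - sin(4*c) + 4*cos(c)


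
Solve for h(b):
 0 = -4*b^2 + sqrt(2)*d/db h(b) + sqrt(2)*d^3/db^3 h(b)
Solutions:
 h(b) = C1 + C2*sin(b) + C3*cos(b) + 2*sqrt(2)*b^3/3 - 4*sqrt(2)*b


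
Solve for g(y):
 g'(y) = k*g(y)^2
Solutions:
 g(y) = -1/(C1 + k*y)


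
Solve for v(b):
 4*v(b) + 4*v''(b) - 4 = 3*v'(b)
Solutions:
 v(b) = (C1*sin(sqrt(55)*b/8) + C2*cos(sqrt(55)*b/8))*exp(3*b/8) + 1


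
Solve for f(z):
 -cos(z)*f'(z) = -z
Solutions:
 f(z) = C1 + Integral(z/cos(z), z)


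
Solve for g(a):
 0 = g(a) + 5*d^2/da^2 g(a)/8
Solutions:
 g(a) = C1*sin(2*sqrt(10)*a/5) + C2*cos(2*sqrt(10)*a/5)


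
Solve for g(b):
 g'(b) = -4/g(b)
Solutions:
 g(b) = -sqrt(C1 - 8*b)
 g(b) = sqrt(C1 - 8*b)


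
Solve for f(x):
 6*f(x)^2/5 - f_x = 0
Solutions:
 f(x) = -5/(C1 + 6*x)


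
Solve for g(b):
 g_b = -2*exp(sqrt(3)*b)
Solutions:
 g(b) = C1 - 2*sqrt(3)*exp(sqrt(3)*b)/3


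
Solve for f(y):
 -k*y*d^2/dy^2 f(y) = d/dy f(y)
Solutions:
 f(y) = C1 + y^(((re(k) - 1)*re(k) + im(k)^2)/(re(k)^2 + im(k)^2))*(C2*sin(log(y)*Abs(im(k))/(re(k)^2 + im(k)^2)) + C3*cos(log(y)*im(k)/(re(k)^2 + im(k)^2)))


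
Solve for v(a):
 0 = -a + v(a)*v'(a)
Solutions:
 v(a) = -sqrt(C1 + a^2)
 v(a) = sqrt(C1 + a^2)


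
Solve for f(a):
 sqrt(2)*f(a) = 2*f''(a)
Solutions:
 f(a) = C1*exp(-2^(3/4)*a/2) + C2*exp(2^(3/4)*a/2)


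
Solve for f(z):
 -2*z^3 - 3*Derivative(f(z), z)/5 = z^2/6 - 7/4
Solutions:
 f(z) = C1 - 5*z^4/6 - 5*z^3/54 + 35*z/12


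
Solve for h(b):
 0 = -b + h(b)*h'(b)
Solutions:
 h(b) = -sqrt(C1 + b^2)
 h(b) = sqrt(C1 + b^2)


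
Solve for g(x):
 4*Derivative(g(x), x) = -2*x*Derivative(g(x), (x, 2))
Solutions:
 g(x) = C1 + C2/x


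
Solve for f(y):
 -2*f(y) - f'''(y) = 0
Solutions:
 f(y) = C3*exp(-2^(1/3)*y) + (C1*sin(2^(1/3)*sqrt(3)*y/2) + C2*cos(2^(1/3)*sqrt(3)*y/2))*exp(2^(1/3)*y/2)


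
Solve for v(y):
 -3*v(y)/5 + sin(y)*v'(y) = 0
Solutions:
 v(y) = C1*(cos(y) - 1)^(3/10)/(cos(y) + 1)^(3/10)


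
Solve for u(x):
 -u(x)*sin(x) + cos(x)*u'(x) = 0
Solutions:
 u(x) = C1/cos(x)


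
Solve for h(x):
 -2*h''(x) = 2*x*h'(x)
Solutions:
 h(x) = C1 + C2*erf(sqrt(2)*x/2)


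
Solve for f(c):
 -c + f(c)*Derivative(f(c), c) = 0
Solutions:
 f(c) = -sqrt(C1 + c^2)
 f(c) = sqrt(C1 + c^2)


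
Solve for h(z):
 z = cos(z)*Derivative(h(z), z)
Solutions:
 h(z) = C1 + Integral(z/cos(z), z)


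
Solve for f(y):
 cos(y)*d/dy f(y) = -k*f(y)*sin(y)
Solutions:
 f(y) = C1*exp(k*log(cos(y)))


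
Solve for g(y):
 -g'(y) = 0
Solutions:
 g(y) = C1


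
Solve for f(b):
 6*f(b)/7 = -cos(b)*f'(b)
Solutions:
 f(b) = C1*(sin(b) - 1)^(3/7)/(sin(b) + 1)^(3/7)


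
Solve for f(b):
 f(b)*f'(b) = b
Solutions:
 f(b) = -sqrt(C1 + b^2)
 f(b) = sqrt(C1 + b^2)


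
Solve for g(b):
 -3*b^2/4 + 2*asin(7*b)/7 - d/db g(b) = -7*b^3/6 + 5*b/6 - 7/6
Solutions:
 g(b) = C1 + 7*b^4/24 - b^3/4 - 5*b^2/12 + 2*b*asin(7*b)/7 + 7*b/6 + 2*sqrt(1 - 49*b^2)/49


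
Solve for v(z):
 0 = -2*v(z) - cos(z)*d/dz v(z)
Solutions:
 v(z) = C1*(sin(z) - 1)/(sin(z) + 1)


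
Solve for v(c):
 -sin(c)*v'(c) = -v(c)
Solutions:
 v(c) = C1*sqrt(cos(c) - 1)/sqrt(cos(c) + 1)


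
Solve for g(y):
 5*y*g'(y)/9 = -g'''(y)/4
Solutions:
 g(y) = C1 + Integral(C2*airyai(-60^(1/3)*y/3) + C3*airybi(-60^(1/3)*y/3), y)


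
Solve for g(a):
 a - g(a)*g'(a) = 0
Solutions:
 g(a) = -sqrt(C1 + a^2)
 g(a) = sqrt(C1 + a^2)


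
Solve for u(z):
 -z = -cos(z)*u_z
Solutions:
 u(z) = C1 + Integral(z/cos(z), z)


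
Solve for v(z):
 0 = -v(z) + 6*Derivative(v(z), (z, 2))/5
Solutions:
 v(z) = C1*exp(-sqrt(30)*z/6) + C2*exp(sqrt(30)*z/6)


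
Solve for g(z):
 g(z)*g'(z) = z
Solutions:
 g(z) = -sqrt(C1 + z^2)
 g(z) = sqrt(C1 + z^2)


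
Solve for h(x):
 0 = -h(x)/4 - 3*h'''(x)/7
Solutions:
 h(x) = C3*exp(x*(-126^(1/3) + 3*14^(1/3)*3^(2/3))/24)*sin(14^(1/3)*3^(1/6)*x/4) + C4*exp(x*(-126^(1/3) + 3*14^(1/3)*3^(2/3))/24)*cos(14^(1/3)*3^(1/6)*x/4) + C5*exp(-x*(126^(1/3) + 3*14^(1/3)*3^(2/3))/24) + (C1*sin(14^(1/3)*3^(1/6)*x/4) + C2*cos(14^(1/3)*3^(1/6)*x/4))*exp(126^(1/3)*x/12)


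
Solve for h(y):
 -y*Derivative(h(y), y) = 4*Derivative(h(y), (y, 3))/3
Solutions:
 h(y) = C1 + Integral(C2*airyai(-6^(1/3)*y/2) + C3*airybi(-6^(1/3)*y/2), y)


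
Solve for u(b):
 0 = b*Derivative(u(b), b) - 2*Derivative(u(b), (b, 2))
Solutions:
 u(b) = C1 + C2*erfi(b/2)


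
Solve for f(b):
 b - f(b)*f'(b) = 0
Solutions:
 f(b) = -sqrt(C1 + b^2)
 f(b) = sqrt(C1 + b^2)


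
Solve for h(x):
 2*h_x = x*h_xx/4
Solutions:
 h(x) = C1 + C2*x^9


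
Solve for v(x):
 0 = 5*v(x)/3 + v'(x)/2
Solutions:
 v(x) = C1*exp(-10*x/3)


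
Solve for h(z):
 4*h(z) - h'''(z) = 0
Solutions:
 h(z) = C3*exp(2^(2/3)*z) + (C1*sin(2^(2/3)*sqrt(3)*z/2) + C2*cos(2^(2/3)*sqrt(3)*z/2))*exp(-2^(2/3)*z/2)


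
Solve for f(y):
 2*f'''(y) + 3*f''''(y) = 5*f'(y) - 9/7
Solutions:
 f(y) = C1 + C4*exp(y) + 9*y/35 + (C2*sin(sqrt(35)*y/6) + C3*cos(sqrt(35)*y/6))*exp(-5*y/6)


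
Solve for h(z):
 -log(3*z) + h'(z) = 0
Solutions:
 h(z) = C1 + z*log(z) - z + z*log(3)


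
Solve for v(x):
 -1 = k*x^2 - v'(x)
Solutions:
 v(x) = C1 + k*x^3/3 + x


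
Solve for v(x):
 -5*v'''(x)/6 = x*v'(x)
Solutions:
 v(x) = C1 + Integral(C2*airyai(-5^(2/3)*6^(1/3)*x/5) + C3*airybi(-5^(2/3)*6^(1/3)*x/5), x)


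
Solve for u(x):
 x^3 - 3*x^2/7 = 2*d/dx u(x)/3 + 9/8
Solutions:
 u(x) = C1 + 3*x^4/8 - 3*x^3/14 - 27*x/16


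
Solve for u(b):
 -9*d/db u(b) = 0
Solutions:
 u(b) = C1


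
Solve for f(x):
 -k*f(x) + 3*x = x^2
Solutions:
 f(x) = x*(3 - x)/k


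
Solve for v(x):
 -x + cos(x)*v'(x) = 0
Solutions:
 v(x) = C1 + Integral(x/cos(x), x)


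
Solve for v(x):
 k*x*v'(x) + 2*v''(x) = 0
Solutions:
 v(x) = Piecewise((-sqrt(pi)*C1*erf(sqrt(k)*x/2)/sqrt(k) - C2, (k > 0) | (k < 0)), (-C1*x - C2, True))


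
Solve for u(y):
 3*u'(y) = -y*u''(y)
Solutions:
 u(y) = C1 + C2/y^2


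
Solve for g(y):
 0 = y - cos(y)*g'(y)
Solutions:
 g(y) = C1 + Integral(y/cos(y), y)


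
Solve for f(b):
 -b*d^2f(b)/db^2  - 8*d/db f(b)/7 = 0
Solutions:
 f(b) = C1 + C2/b^(1/7)


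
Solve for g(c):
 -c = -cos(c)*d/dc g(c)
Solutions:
 g(c) = C1 + Integral(c/cos(c), c)


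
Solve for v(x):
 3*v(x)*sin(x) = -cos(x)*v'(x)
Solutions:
 v(x) = C1*cos(x)^3


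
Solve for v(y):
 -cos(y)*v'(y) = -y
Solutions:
 v(y) = C1 + Integral(y/cos(y), y)


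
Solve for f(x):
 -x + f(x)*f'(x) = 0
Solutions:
 f(x) = -sqrt(C1 + x^2)
 f(x) = sqrt(C1 + x^2)


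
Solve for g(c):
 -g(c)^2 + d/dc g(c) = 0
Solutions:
 g(c) = -1/(C1 + c)


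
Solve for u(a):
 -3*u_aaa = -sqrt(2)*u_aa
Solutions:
 u(a) = C1 + C2*a + C3*exp(sqrt(2)*a/3)


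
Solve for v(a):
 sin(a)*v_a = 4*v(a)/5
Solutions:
 v(a) = C1*(cos(a) - 1)^(2/5)/(cos(a) + 1)^(2/5)


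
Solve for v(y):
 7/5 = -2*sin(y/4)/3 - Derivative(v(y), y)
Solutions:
 v(y) = C1 - 7*y/5 + 8*cos(y/4)/3


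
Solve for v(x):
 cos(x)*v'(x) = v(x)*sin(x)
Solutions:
 v(x) = C1/cos(x)


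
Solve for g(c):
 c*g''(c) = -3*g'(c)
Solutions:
 g(c) = C1 + C2/c^2


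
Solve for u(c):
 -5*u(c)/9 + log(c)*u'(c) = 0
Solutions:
 u(c) = C1*exp(5*li(c)/9)


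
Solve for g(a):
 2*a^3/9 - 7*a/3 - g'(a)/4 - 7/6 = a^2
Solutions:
 g(a) = C1 + 2*a^4/9 - 4*a^3/3 - 14*a^2/3 - 14*a/3


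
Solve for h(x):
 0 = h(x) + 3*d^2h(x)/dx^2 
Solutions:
 h(x) = C1*sin(sqrt(3)*x/3) + C2*cos(sqrt(3)*x/3)


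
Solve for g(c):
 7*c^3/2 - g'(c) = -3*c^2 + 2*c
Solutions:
 g(c) = C1 + 7*c^4/8 + c^3 - c^2


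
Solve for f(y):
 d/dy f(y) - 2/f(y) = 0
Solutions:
 f(y) = -sqrt(C1 + 4*y)
 f(y) = sqrt(C1 + 4*y)


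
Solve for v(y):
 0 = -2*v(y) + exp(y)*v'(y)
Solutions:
 v(y) = C1*exp(-2*exp(-y))


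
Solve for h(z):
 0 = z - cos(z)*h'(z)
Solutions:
 h(z) = C1 + Integral(z/cos(z), z)


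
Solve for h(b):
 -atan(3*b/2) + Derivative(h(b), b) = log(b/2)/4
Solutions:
 h(b) = C1 + b*log(b)/4 + b*atan(3*b/2) - b/4 - b*log(2)/4 - log(9*b^2 + 4)/3


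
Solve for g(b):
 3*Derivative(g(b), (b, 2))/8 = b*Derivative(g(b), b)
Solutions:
 g(b) = C1 + C2*erfi(2*sqrt(3)*b/3)


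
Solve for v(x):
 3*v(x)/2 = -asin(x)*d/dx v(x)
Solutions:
 v(x) = C1*exp(-3*Integral(1/asin(x), x)/2)


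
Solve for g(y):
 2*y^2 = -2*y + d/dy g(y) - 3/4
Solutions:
 g(y) = C1 + 2*y^3/3 + y^2 + 3*y/4


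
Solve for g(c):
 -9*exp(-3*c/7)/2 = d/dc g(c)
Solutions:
 g(c) = C1 + 21*exp(-3*c/7)/2


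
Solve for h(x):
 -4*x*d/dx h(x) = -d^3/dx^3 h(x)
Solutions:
 h(x) = C1 + Integral(C2*airyai(2^(2/3)*x) + C3*airybi(2^(2/3)*x), x)


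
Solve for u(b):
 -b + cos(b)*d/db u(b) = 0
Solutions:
 u(b) = C1 + Integral(b/cos(b), b)


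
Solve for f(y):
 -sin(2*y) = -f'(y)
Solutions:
 f(y) = C1 - cos(2*y)/2


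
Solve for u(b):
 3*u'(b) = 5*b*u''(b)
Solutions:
 u(b) = C1 + C2*b^(8/5)


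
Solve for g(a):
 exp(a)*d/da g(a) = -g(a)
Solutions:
 g(a) = C1*exp(exp(-a))


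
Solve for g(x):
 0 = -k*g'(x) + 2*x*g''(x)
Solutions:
 g(x) = C1 + x^(re(k)/2 + 1)*(C2*sin(log(x)*Abs(im(k))/2) + C3*cos(log(x)*im(k)/2))


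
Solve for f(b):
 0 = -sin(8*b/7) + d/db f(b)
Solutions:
 f(b) = C1 - 7*cos(8*b/7)/8


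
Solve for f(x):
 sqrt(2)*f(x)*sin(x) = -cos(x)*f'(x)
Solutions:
 f(x) = C1*cos(x)^(sqrt(2))


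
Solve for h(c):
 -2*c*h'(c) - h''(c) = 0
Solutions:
 h(c) = C1 + C2*erf(c)


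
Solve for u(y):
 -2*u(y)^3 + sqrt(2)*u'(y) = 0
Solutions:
 u(y) = -sqrt(2)*sqrt(-1/(C1 + sqrt(2)*y))/2
 u(y) = sqrt(2)*sqrt(-1/(C1 + sqrt(2)*y))/2


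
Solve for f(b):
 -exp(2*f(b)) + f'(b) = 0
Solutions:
 f(b) = log(-sqrt(-1/(C1 + b))) - log(2)/2
 f(b) = log(-1/(C1 + b))/2 - log(2)/2


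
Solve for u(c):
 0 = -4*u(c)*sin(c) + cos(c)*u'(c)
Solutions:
 u(c) = C1/cos(c)^4


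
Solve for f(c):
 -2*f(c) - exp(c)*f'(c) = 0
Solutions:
 f(c) = C1*exp(2*exp(-c))


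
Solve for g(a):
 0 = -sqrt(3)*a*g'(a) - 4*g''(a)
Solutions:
 g(a) = C1 + C2*erf(sqrt(2)*3^(1/4)*a/4)


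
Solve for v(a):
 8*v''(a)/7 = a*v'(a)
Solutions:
 v(a) = C1 + C2*erfi(sqrt(7)*a/4)


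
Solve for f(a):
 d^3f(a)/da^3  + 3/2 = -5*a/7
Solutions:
 f(a) = C1 + C2*a + C3*a^2 - 5*a^4/168 - a^3/4


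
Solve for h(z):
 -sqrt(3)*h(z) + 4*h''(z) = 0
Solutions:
 h(z) = C1*exp(-3^(1/4)*z/2) + C2*exp(3^(1/4)*z/2)


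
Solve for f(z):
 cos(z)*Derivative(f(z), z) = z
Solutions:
 f(z) = C1 + Integral(z/cos(z), z)


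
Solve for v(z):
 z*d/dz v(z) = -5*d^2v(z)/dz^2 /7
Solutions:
 v(z) = C1 + C2*erf(sqrt(70)*z/10)


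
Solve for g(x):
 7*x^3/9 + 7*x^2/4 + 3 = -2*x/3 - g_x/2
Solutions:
 g(x) = C1 - 7*x^4/18 - 7*x^3/6 - 2*x^2/3 - 6*x


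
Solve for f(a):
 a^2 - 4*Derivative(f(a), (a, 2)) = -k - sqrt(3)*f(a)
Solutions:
 f(a) = C1*exp(-3^(1/4)*a/2) + C2*exp(3^(1/4)*a/2) - sqrt(3)*a^2/3 - sqrt(3)*k/3 - 8/3


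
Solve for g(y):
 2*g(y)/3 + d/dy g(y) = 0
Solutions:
 g(y) = C1*exp(-2*y/3)


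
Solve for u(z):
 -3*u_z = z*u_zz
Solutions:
 u(z) = C1 + C2/z^2


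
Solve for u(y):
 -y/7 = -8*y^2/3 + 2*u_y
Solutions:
 u(y) = C1 + 4*y^3/9 - y^2/28


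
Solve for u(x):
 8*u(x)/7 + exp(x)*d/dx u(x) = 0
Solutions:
 u(x) = C1*exp(8*exp(-x)/7)


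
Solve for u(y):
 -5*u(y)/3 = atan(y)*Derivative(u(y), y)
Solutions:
 u(y) = C1*exp(-5*Integral(1/atan(y), y)/3)


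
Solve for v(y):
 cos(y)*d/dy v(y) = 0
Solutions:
 v(y) = C1


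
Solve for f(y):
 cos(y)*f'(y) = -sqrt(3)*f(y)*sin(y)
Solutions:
 f(y) = C1*cos(y)^(sqrt(3))


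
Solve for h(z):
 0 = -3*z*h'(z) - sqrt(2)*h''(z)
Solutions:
 h(z) = C1 + C2*erf(2^(1/4)*sqrt(3)*z/2)


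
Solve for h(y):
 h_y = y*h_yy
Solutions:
 h(y) = C1 + C2*y^2


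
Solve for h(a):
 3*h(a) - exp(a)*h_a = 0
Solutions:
 h(a) = C1*exp(-3*exp(-a))


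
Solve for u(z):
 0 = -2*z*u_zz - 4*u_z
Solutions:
 u(z) = C1 + C2/z


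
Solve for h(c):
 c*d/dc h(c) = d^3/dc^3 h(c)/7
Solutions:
 h(c) = C1 + Integral(C2*airyai(7^(1/3)*c) + C3*airybi(7^(1/3)*c), c)


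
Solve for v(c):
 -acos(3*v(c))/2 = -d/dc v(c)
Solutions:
 Integral(1/acos(3*_y), (_y, v(c))) = C1 + c/2


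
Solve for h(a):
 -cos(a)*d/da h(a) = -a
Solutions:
 h(a) = C1 + Integral(a/cos(a), a)


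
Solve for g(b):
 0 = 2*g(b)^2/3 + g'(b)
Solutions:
 g(b) = 3/(C1 + 2*b)


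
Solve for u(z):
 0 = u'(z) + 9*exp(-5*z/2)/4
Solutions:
 u(z) = C1 + 9*exp(-5*z/2)/10


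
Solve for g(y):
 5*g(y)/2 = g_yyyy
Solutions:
 g(y) = C1*exp(-2^(3/4)*5^(1/4)*y/2) + C2*exp(2^(3/4)*5^(1/4)*y/2) + C3*sin(2^(3/4)*5^(1/4)*y/2) + C4*cos(2^(3/4)*5^(1/4)*y/2)


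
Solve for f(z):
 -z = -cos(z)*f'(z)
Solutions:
 f(z) = C1 + Integral(z/cos(z), z)


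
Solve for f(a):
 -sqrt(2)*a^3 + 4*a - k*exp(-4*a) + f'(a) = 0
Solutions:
 f(a) = C1 + sqrt(2)*a^4/4 - 2*a^2 - k*exp(-4*a)/4


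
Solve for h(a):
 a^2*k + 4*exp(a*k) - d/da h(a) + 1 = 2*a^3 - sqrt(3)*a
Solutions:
 h(a) = C1 - a^4/2 + a^3*k/3 + sqrt(3)*a^2/2 + a + 4*exp(a*k)/k


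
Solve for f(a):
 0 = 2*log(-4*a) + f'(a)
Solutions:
 f(a) = C1 - 2*a*log(-a) + 2*a*(1 - 2*log(2))


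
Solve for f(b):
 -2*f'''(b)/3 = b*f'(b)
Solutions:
 f(b) = C1 + Integral(C2*airyai(-2^(2/3)*3^(1/3)*b/2) + C3*airybi(-2^(2/3)*3^(1/3)*b/2), b)


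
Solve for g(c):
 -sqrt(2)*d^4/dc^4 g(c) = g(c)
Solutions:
 g(c) = (C1*sin(2^(3/8)*c/2) + C2*cos(2^(3/8)*c/2))*exp(-2^(3/8)*c/2) + (C3*sin(2^(3/8)*c/2) + C4*cos(2^(3/8)*c/2))*exp(2^(3/8)*c/2)


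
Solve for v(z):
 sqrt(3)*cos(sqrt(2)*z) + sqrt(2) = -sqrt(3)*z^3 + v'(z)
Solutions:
 v(z) = C1 + sqrt(3)*z^4/4 + sqrt(2)*z + sqrt(6)*sin(sqrt(2)*z)/2


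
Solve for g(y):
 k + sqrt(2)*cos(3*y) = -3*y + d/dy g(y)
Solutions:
 g(y) = C1 + k*y + 3*y^2/2 + sqrt(2)*sin(3*y)/3


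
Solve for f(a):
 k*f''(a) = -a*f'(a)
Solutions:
 f(a) = C1 + C2*sqrt(k)*erf(sqrt(2)*a*sqrt(1/k)/2)


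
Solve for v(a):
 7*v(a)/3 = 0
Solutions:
 v(a) = 0


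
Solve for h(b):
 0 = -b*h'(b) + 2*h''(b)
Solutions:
 h(b) = C1 + C2*erfi(b/2)


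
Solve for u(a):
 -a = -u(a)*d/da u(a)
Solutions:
 u(a) = -sqrt(C1 + a^2)
 u(a) = sqrt(C1 + a^2)


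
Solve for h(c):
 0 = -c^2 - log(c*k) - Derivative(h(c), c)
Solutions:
 h(c) = C1 - c^3/3 - c*log(c*k) + c


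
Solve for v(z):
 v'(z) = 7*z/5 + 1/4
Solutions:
 v(z) = C1 + 7*z^2/10 + z/4


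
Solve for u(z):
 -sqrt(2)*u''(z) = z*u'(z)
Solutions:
 u(z) = C1 + C2*erf(2^(1/4)*z/2)


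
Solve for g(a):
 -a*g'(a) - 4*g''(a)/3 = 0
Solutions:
 g(a) = C1 + C2*erf(sqrt(6)*a/4)


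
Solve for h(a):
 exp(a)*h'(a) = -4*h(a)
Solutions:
 h(a) = C1*exp(4*exp(-a))


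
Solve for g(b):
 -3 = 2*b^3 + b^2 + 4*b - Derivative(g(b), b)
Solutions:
 g(b) = C1 + b^4/2 + b^3/3 + 2*b^2 + 3*b


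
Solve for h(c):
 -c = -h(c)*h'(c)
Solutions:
 h(c) = -sqrt(C1 + c^2)
 h(c) = sqrt(C1 + c^2)


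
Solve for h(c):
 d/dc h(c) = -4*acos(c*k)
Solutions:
 h(c) = C1 - 4*Piecewise((c*acos(c*k) - sqrt(-c^2*k^2 + 1)/k, Ne(k, 0)), (pi*c/2, True))


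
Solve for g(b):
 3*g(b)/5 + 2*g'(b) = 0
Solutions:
 g(b) = C1*exp(-3*b/10)


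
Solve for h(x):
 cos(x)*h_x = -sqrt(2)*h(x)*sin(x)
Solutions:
 h(x) = C1*cos(x)^(sqrt(2))


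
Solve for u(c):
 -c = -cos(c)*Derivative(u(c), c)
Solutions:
 u(c) = C1 + Integral(c/cos(c), c)


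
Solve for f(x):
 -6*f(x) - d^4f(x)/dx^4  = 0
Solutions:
 f(x) = (C1*sin(2^(3/4)*3^(1/4)*x/2) + C2*cos(2^(3/4)*3^(1/4)*x/2))*exp(-2^(3/4)*3^(1/4)*x/2) + (C3*sin(2^(3/4)*3^(1/4)*x/2) + C4*cos(2^(3/4)*3^(1/4)*x/2))*exp(2^(3/4)*3^(1/4)*x/2)


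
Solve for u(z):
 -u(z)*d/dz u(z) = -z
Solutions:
 u(z) = -sqrt(C1 + z^2)
 u(z) = sqrt(C1 + z^2)


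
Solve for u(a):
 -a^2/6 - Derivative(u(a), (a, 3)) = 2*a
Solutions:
 u(a) = C1 + C2*a + C3*a^2 - a^5/360 - a^4/12


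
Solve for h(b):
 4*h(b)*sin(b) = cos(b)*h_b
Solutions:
 h(b) = C1/cos(b)^4


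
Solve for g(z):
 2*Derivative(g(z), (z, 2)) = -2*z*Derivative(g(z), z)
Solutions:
 g(z) = C1 + C2*erf(sqrt(2)*z/2)


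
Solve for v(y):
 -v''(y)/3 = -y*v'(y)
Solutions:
 v(y) = C1 + C2*erfi(sqrt(6)*y/2)


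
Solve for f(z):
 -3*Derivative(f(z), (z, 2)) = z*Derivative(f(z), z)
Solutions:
 f(z) = C1 + C2*erf(sqrt(6)*z/6)


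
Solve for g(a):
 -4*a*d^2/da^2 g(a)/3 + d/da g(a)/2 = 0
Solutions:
 g(a) = C1 + C2*a^(11/8)


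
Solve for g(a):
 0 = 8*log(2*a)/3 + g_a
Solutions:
 g(a) = C1 - 8*a*log(a)/3 - 8*a*log(2)/3 + 8*a/3


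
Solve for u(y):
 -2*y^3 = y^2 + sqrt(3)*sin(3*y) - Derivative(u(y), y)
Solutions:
 u(y) = C1 + y^4/2 + y^3/3 - sqrt(3)*cos(3*y)/3


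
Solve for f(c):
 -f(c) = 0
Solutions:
 f(c) = 0


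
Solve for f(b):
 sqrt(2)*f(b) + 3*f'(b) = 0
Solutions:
 f(b) = C1*exp(-sqrt(2)*b/3)


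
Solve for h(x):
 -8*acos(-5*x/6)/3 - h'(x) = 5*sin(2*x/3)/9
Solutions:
 h(x) = C1 - 8*x*acos(-5*x/6)/3 - 8*sqrt(36 - 25*x^2)/15 + 5*cos(2*x/3)/6


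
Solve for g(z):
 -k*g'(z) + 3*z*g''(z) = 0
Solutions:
 g(z) = C1 + z^(re(k)/3 + 1)*(C2*sin(log(z)*Abs(im(k))/3) + C3*cos(log(z)*im(k)/3))


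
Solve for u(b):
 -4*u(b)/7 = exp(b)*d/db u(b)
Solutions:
 u(b) = C1*exp(4*exp(-b)/7)


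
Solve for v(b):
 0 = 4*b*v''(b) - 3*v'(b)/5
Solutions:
 v(b) = C1 + C2*b^(23/20)


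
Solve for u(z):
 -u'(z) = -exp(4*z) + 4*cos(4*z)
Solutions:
 u(z) = C1 + exp(4*z)/4 - sin(4*z)


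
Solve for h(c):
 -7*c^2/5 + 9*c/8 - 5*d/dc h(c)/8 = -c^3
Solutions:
 h(c) = C1 + 2*c^4/5 - 56*c^3/75 + 9*c^2/10


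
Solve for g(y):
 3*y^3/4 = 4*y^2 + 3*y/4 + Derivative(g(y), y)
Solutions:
 g(y) = C1 + 3*y^4/16 - 4*y^3/3 - 3*y^2/8


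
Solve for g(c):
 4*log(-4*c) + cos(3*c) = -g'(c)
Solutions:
 g(c) = C1 - 4*c*log(-c) - 8*c*log(2) + 4*c - sin(3*c)/3


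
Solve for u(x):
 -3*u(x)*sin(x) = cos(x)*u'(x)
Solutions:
 u(x) = C1*cos(x)^3


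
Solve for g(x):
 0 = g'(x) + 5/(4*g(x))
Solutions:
 g(x) = -sqrt(C1 - 10*x)/2
 g(x) = sqrt(C1 - 10*x)/2


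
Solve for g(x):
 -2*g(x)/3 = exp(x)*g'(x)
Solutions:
 g(x) = C1*exp(2*exp(-x)/3)


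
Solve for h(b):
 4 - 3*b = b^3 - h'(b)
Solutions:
 h(b) = C1 + b^4/4 + 3*b^2/2 - 4*b


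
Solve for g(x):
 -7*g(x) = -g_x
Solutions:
 g(x) = C1*exp(7*x)


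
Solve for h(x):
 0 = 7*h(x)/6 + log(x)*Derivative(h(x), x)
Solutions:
 h(x) = C1*exp(-7*li(x)/6)


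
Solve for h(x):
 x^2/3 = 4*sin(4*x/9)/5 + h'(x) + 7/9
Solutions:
 h(x) = C1 + x^3/9 - 7*x/9 + 9*cos(4*x/9)/5


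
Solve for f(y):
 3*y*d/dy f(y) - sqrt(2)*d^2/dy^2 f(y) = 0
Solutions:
 f(y) = C1 + C2*erfi(2^(1/4)*sqrt(3)*y/2)


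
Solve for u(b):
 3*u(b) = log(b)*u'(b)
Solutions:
 u(b) = C1*exp(3*li(b))


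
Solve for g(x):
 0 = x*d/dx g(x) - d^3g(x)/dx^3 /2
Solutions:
 g(x) = C1 + Integral(C2*airyai(2^(1/3)*x) + C3*airybi(2^(1/3)*x), x)


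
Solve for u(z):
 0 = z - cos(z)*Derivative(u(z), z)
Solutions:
 u(z) = C1 + Integral(z/cos(z), z)


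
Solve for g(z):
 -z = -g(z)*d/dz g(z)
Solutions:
 g(z) = -sqrt(C1 + z^2)
 g(z) = sqrt(C1 + z^2)


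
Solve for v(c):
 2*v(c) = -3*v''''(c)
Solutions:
 v(c) = (C1*sin(6^(3/4)*c/6) + C2*cos(6^(3/4)*c/6))*exp(-6^(3/4)*c/6) + (C3*sin(6^(3/4)*c/6) + C4*cos(6^(3/4)*c/6))*exp(6^(3/4)*c/6)


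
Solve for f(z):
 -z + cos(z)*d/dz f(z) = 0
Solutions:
 f(z) = C1 + Integral(z/cos(z), z)


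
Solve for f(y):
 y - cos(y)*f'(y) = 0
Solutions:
 f(y) = C1 + Integral(y/cos(y), y)


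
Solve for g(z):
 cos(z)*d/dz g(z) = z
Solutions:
 g(z) = C1 + Integral(z/cos(z), z)


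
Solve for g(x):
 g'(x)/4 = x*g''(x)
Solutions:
 g(x) = C1 + C2*x^(5/4)


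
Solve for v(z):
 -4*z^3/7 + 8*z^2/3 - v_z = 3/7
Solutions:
 v(z) = C1 - z^4/7 + 8*z^3/9 - 3*z/7


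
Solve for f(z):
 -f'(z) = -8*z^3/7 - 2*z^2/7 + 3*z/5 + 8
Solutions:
 f(z) = C1 + 2*z^4/7 + 2*z^3/21 - 3*z^2/10 - 8*z


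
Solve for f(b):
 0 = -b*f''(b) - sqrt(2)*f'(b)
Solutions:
 f(b) = C1 + C2*b^(1 - sqrt(2))


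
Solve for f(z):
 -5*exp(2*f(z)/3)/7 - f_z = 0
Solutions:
 f(z) = 3*log(-sqrt(-1/(C1 - 5*z))) - 3*log(2) + 3*log(42)/2
 f(z) = 3*log(-1/(C1 - 5*z))/2 - 3*log(2) + 3*log(42)/2


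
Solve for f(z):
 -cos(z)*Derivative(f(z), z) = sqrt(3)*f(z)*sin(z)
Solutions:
 f(z) = C1*cos(z)^(sqrt(3))


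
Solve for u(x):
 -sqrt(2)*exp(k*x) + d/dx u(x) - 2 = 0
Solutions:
 u(x) = C1 + 2*x + sqrt(2)*exp(k*x)/k


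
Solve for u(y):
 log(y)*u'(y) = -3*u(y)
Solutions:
 u(y) = C1*exp(-3*li(y))


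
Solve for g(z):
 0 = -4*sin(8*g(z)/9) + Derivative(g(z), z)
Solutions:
 -4*z + 9*log(cos(8*g(z)/9) - 1)/16 - 9*log(cos(8*g(z)/9) + 1)/16 = C1


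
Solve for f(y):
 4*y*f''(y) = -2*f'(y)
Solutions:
 f(y) = C1 + C2*sqrt(y)


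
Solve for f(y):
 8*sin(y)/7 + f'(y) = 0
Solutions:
 f(y) = C1 + 8*cos(y)/7


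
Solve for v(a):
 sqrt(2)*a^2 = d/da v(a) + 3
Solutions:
 v(a) = C1 + sqrt(2)*a^3/3 - 3*a


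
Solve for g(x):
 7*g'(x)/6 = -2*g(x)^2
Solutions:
 g(x) = 7/(C1 + 12*x)


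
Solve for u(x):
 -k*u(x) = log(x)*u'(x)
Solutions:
 u(x) = C1*exp(-k*li(x))


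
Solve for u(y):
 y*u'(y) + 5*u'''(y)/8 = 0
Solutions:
 u(y) = C1 + Integral(C2*airyai(-2*5^(2/3)*y/5) + C3*airybi(-2*5^(2/3)*y/5), y)


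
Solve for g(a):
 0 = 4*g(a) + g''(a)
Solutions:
 g(a) = C1*sin(2*a) + C2*cos(2*a)


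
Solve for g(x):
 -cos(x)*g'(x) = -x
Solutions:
 g(x) = C1 + Integral(x/cos(x), x)


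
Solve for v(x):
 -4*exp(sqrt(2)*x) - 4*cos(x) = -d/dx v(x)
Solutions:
 v(x) = C1 + 2*sqrt(2)*exp(sqrt(2)*x) + 4*sin(x)


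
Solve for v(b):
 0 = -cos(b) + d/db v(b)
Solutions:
 v(b) = C1 + sin(b)


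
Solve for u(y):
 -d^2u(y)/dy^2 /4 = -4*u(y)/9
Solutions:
 u(y) = C1*exp(-4*y/3) + C2*exp(4*y/3)


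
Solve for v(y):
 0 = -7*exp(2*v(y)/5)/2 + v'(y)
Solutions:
 v(y) = 5*log(-sqrt(-1/(C1 + 7*y))) + 5*log(5)/2
 v(y) = 5*log(-1/(C1 + 7*y))/2 + 5*log(5)/2


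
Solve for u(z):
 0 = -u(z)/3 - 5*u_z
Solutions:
 u(z) = C1*exp(-z/15)


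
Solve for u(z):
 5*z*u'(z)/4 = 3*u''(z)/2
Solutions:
 u(z) = C1 + C2*erfi(sqrt(15)*z/6)


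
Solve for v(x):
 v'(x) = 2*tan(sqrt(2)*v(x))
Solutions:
 v(x) = sqrt(2)*(pi - asin(C1*exp(2*sqrt(2)*x)))/2
 v(x) = sqrt(2)*asin(C1*exp(2*sqrt(2)*x))/2


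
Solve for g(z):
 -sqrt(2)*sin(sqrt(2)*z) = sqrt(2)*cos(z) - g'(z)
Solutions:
 g(z) = C1 + sqrt(2)*sin(z) - cos(sqrt(2)*z)


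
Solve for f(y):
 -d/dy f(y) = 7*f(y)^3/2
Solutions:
 f(y) = -sqrt(-1/(C1 - 7*y))
 f(y) = sqrt(-1/(C1 - 7*y))


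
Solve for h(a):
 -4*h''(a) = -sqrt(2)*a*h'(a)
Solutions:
 h(a) = C1 + C2*erfi(2^(3/4)*a/4)


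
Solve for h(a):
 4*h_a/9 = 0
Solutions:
 h(a) = C1


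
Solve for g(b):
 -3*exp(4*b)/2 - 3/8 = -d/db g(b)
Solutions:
 g(b) = C1 + 3*b/8 + 3*exp(4*b)/8


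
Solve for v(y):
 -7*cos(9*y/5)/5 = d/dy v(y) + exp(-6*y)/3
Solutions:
 v(y) = C1 - 7*sin(9*y/5)/9 + exp(-6*y)/18


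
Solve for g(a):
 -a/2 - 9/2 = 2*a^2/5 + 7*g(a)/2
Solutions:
 g(a) = -4*a^2/35 - a/7 - 9/7


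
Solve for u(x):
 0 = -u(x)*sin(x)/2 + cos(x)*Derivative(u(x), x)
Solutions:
 u(x) = C1/sqrt(cos(x))


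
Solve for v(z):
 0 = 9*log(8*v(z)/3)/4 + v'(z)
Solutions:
 4*Integral(1/(log(_y) - log(3) + 3*log(2)), (_y, v(z)))/9 = C1 - z


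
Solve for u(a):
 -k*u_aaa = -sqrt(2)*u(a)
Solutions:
 u(a) = C1*exp(2^(1/6)*a*(1/k)^(1/3)) + C2*exp(2^(1/6)*a*(-1 + sqrt(3)*I)*(1/k)^(1/3)/2) + C3*exp(-2^(1/6)*a*(1 + sqrt(3)*I)*(1/k)^(1/3)/2)


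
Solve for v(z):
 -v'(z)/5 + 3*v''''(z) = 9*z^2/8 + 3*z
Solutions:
 v(z) = C1 + C4*exp(15^(2/3)*z/15) - 15*z^3/8 - 15*z^2/2 + (C2*sin(3^(1/6)*5^(2/3)*z/10) + C3*cos(3^(1/6)*5^(2/3)*z/10))*exp(-15^(2/3)*z/30)


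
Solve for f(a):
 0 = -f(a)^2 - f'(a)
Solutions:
 f(a) = 1/(C1 + a)


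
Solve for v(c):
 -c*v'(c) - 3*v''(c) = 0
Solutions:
 v(c) = C1 + C2*erf(sqrt(6)*c/6)


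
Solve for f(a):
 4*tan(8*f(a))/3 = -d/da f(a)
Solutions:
 f(a) = -asin(C1*exp(-32*a/3))/8 + pi/8
 f(a) = asin(C1*exp(-32*a/3))/8


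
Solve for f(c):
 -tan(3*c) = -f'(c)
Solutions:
 f(c) = C1 - log(cos(3*c))/3


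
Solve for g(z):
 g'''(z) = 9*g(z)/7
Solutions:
 g(z) = C3*exp(21^(2/3)*z/7) + (C1*sin(3*3^(1/6)*7^(2/3)*z/14) + C2*cos(3*3^(1/6)*7^(2/3)*z/14))*exp(-21^(2/3)*z/14)


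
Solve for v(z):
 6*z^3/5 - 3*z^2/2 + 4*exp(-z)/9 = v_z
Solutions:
 v(z) = C1 + 3*z^4/10 - z^3/2 - 4*exp(-z)/9


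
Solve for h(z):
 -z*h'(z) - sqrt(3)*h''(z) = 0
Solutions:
 h(z) = C1 + C2*erf(sqrt(2)*3^(3/4)*z/6)


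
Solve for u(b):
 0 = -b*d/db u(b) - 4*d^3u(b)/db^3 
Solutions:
 u(b) = C1 + Integral(C2*airyai(-2^(1/3)*b/2) + C3*airybi(-2^(1/3)*b/2), b)


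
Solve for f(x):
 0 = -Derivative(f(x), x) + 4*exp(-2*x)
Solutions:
 f(x) = C1 - 2*exp(-2*x)


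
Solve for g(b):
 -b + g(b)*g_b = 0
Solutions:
 g(b) = -sqrt(C1 + b^2)
 g(b) = sqrt(C1 + b^2)


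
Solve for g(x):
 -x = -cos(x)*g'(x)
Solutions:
 g(x) = C1 + Integral(x/cos(x), x)


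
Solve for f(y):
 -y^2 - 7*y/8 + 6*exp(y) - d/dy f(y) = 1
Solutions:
 f(y) = C1 - y^3/3 - 7*y^2/16 - y + 6*exp(y)


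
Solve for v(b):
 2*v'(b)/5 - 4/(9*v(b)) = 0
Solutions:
 v(b) = -sqrt(C1 + 20*b)/3
 v(b) = sqrt(C1 + 20*b)/3


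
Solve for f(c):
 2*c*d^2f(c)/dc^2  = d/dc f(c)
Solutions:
 f(c) = C1 + C2*c^(3/2)


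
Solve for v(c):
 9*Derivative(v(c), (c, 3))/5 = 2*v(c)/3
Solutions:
 v(c) = C3*exp(10^(1/3)*c/3) + (C1*sin(10^(1/3)*sqrt(3)*c/6) + C2*cos(10^(1/3)*sqrt(3)*c/6))*exp(-10^(1/3)*c/6)


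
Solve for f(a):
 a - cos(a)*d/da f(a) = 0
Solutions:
 f(a) = C1 + Integral(a/cos(a), a)


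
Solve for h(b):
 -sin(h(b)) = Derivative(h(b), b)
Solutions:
 h(b) = -acos((-C1 - exp(2*b))/(C1 - exp(2*b))) + 2*pi
 h(b) = acos((-C1 - exp(2*b))/(C1 - exp(2*b)))


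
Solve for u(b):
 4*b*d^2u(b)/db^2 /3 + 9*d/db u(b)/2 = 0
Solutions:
 u(b) = C1 + C2/b^(19/8)


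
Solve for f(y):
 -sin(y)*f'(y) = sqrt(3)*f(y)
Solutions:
 f(y) = C1*(cos(y) + 1)^(sqrt(3)/2)/(cos(y) - 1)^(sqrt(3)/2)


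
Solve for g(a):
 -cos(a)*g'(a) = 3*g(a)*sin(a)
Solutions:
 g(a) = C1*cos(a)^3


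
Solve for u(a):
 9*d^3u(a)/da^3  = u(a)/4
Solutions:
 u(a) = C3*exp(6^(1/3)*a/6) + (C1*sin(2^(1/3)*3^(5/6)*a/12) + C2*cos(2^(1/3)*3^(5/6)*a/12))*exp(-6^(1/3)*a/12)


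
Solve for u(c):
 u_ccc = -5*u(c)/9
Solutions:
 u(c) = C3*exp(-15^(1/3)*c/3) + (C1*sin(3^(5/6)*5^(1/3)*c/6) + C2*cos(3^(5/6)*5^(1/3)*c/6))*exp(15^(1/3)*c/6)


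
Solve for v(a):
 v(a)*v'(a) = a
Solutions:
 v(a) = -sqrt(C1 + a^2)
 v(a) = sqrt(C1 + a^2)


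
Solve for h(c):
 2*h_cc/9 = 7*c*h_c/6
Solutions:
 h(c) = C1 + C2*erfi(sqrt(42)*c/4)


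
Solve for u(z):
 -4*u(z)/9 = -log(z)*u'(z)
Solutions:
 u(z) = C1*exp(4*li(z)/9)


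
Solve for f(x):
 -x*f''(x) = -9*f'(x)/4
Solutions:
 f(x) = C1 + C2*x^(13/4)


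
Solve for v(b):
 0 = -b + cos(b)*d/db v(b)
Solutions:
 v(b) = C1 + Integral(b/cos(b), b)


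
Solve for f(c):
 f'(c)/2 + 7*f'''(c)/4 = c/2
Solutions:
 f(c) = C1 + C2*sin(sqrt(14)*c/7) + C3*cos(sqrt(14)*c/7) + c^2/2


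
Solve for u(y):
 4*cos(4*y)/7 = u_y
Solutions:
 u(y) = C1 + sin(4*y)/7


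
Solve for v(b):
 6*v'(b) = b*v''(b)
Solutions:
 v(b) = C1 + C2*b^7


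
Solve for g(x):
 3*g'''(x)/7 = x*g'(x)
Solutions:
 g(x) = C1 + Integral(C2*airyai(3^(2/3)*7^(1/3)*x/3) + C3*airybi(3^(2/3)*7^(1/3)*x/3), x)


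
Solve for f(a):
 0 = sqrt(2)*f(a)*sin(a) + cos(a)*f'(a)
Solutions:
 f(a) = C1*cos(a)^(sqrt(2))


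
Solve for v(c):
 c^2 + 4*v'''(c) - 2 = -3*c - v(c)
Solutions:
 v(c) = C3*exp(-2^(1/3)*c/2) - c^2 - 3*c + (C1*sin(2^(1/3)*sqrt(3)*c/4) + C2*cos(2^(1/3)*sqrt(3)*c/4))*exp(2^(1/3)*c/4) + 2


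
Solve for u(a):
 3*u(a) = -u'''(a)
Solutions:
 u(a) = C3*exp(-3^(1/3)*a) + (C1*sin(3^(5/6)*a/2) + C2*cos(3^(5/6)*a/2))*exp(3^(1/3)*a/2)


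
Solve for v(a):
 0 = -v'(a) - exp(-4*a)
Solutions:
 v(a) = C1 + exp(-4*a)/4


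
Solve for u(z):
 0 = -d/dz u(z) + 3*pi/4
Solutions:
 u(z) = C1 + 3*pi*z/4


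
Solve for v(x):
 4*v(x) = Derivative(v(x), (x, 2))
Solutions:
 v(x) = C1*exp(-2*x) + C2*exp(2*x)


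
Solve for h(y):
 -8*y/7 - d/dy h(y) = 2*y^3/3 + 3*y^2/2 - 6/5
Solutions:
 h(y) = C1 - y^4/6 - y^3/2 - 4*y^2/7 + 6*y/5


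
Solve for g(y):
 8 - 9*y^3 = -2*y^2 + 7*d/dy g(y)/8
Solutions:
 g(y) = C1 - 18*y^4/7 + 16*y^3/21 + 64*y/7


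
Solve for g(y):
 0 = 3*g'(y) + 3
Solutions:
 g(y) = C1 - y


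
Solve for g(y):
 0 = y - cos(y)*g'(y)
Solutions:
 g(y) = C1 + Integral(y/cos(y), y)


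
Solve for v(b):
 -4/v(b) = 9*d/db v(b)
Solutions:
 v(b) = -sqrt(C1 - 8*b)/3
 v(b) = sqrt(C1 - 8*b)/3


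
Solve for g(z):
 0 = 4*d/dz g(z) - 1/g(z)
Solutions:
 g(z) = -sqrt(C1 + 2*z)/2
 g(z) = sqrt(C1 + 2*z)/2


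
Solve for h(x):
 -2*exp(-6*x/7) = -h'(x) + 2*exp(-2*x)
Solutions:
 h(x) = C1 - exp(-2*x) - 7*exp(-6*x/7)/3


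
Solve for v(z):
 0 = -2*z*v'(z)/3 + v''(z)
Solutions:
 v(z) = C1 + C2*erfi(sqrt(3)*z/3)


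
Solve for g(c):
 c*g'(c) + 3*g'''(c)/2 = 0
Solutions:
 g(c) = C1 + Integral(C2*airyai(-2^(1/3)*3^(2/3)*c/3) + C3*airybi(-2^(1/3)*3^(2/3)*c/3), c)


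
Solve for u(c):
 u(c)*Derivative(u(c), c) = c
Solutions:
 u(c) = -sqrt(C1 + c^2)
 u(c) = sqrt(C1 + c^2)


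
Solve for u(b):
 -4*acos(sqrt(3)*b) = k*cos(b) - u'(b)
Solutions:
 u(b) = C1 + 4*b*acos(sqrt(3)*b) + k*sin(b) - 4*sqrt(3)*sqrt(1 - 3*b^2)/3


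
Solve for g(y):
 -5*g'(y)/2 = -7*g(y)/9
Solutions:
 g(y) = C1*exp(14*y/45)


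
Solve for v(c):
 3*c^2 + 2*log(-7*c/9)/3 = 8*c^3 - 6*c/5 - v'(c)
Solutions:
 v(c) = C1 + 2*c^4 - c^3 - 3*c^2/5 - 2*c*log(-c)/3 + c*(-log(7) + 2/3 + log(21)/3 + log(3))


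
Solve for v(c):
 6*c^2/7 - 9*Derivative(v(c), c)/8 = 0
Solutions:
 v(c) = C1 + 16*c^3/63


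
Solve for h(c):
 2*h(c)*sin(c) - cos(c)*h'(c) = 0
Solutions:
 h(c) = C1/cos(c)^2


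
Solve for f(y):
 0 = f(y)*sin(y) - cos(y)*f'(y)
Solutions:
 f(y) = C1/cos(y)


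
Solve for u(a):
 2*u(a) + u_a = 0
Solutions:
 u(a) = C1*exp(-2*a)


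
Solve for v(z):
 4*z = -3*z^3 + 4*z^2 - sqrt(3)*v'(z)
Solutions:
 v(z) = C1 - sqrt(3)*z^4/4 + 4*sqrt(3)*z^3/9 - 2*sqrt(3)*z^2/3


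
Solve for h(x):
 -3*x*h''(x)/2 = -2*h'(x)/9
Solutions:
 h(x) = C1 + C2*x^(31/27)


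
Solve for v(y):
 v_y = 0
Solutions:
 v(y) = C1


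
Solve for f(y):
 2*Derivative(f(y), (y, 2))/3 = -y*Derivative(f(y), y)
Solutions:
 f(y) = C1 + C2*erf(sqrt(3)*y/2)


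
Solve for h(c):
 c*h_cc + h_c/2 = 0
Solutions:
 h(c) = C1 + C2*sqrt(c)


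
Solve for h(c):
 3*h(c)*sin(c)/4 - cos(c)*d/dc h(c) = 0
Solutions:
 h(c) = C1/cos(c)^(3/4)


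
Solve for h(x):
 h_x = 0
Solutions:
 h(x) = C1


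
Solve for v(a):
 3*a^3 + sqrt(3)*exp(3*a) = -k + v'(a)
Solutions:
 v(a) = C1 + 3*a^4/4 + a*k + sqrt(3)*exp(3*a)/3


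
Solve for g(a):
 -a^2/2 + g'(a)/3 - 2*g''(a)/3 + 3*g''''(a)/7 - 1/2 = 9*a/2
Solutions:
 g(a) = C1 + C2*exp(a*(4*18^(1/3)*7^(2/3)/(sqrt(57) + 27)^(1/3) + 84^(1/3)*(sqrt(57) + 27)^(1/3))/36)*sin(3^(1/6)*a*(-28^(1/3)*3^(2/3)*(sqrt(57) + 27)^(1/3) + 12*2^(1/3)*7^(2/3)/(sqrt(57) + 27)^(1/3))/36) + C3*exp(a*(4*18^(1/3)*7^(2/3)/(sqrt(57) + 27)^(1/3) + 84^(1/3)*(sqrt(57) + 27)^(1/3))/36)*cos(3^(1/6)*a*(-28^(1/3)*3^(2/3)*(sqrt(57) + 27)^(1/3) + 12*2^(1/3)*7^(2/3)/(sqrt(57) + 27)^(1/3))/36) + C4*exp(-a*(4*18^(1/3)*7^(2/3)/(sqrt(57) + 27)^(1/3) + 84^(1/3)*(sqrt(57) + 27)^(1/3))/18) + a^3/2 + 39*a^2/4 + 81*a/2


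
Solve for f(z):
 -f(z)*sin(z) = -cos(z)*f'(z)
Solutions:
 f(z) = C1/cos(z)


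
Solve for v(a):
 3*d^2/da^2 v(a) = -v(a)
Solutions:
 v(a) = C1*sin(sqrt(3)*a/3) + C2*cos(sqrt(3)*a/3)


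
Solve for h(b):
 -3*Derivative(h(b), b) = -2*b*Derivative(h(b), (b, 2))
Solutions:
 h(b) = C1 + C2*b^(5/2)


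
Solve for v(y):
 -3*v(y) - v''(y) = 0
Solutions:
 v(y) = C1*sin(sqrt(3)*y) + C2*cos(sqrt(3)*y)


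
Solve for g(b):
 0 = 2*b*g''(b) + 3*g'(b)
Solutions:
 g(b) = C1 + C2/sqrt(b)


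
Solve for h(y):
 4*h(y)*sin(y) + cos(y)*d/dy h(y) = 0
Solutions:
 h(y) = C1*cos(y)^4


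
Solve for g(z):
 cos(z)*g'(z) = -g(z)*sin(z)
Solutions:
 g(z) = C1*cos(z)


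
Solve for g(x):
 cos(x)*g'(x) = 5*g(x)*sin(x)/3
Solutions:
 g(x) = C1/cos(x)^(5/3)


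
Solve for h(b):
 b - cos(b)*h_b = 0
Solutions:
 h(b) = C1 + Integral(b/cos(b), b)


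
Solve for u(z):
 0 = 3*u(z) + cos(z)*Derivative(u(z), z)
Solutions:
 u(z) = C1*(sin(z) - 1)^(3/2)/(sin(z) + 1)^(3/2)


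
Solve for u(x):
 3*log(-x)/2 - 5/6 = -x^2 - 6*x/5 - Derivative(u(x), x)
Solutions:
 u(x) = C1 - x^3/3 - 3*x^2/5 - 3*x*log(-x)/2 + 7*x/3


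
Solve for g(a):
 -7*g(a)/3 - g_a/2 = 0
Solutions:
 g(a) = C1*exp(-14*a/3)


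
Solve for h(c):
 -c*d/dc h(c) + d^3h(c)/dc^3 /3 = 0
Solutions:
 h(c) = C1 + Integral(C2*airyai(3^(1/3)*c) + C3*airybi(3^(1/3)*c), c)


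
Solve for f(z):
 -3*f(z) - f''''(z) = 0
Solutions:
 f(z) = (C1*sin(sqrt(2)*3^(1/4)*z/2) + C2*cos(sqrt(2)*3^(1/4)*z/2))*exp(-sqrt(2)*3^(1/4)*z/2) + (C3*sin(sqrt(2)*3^(1/4)*z/2) + C4*cos(sqrt(2)*3^(1/4)*z/2))*exp(sqrt(2)*3^(1/4)*z/2)


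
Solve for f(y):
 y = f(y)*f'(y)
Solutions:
 f(y) = -sqrt(C1 + y^2)
 f(y) = sqrt(C1 + y^2)


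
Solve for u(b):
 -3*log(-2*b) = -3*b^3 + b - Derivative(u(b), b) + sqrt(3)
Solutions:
 u(b) = C1 - 3*b^4/4 + b^2/2 + 3*b*log(-b) + b*(-3 + sqrt(3) + 3*log(2))


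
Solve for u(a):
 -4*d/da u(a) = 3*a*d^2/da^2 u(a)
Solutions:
 u(a) = C1 + C2/a^(1/3)


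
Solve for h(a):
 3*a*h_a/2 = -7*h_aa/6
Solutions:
 h(a) = C1 + C2*erf(3*sqrt(14)*a/14)


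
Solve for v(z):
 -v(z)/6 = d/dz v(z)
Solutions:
 v(z) = C1*exp(-z/6)


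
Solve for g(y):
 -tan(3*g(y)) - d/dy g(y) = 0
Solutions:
 g(y) = -asin(C1*exp(-3*y))/3 + pi/3
 g(y) = asin(C1*exp(-3*y))/3


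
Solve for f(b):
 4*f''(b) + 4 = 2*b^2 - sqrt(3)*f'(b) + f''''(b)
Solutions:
 f(b) = C1 + C2*exp(-sqrt(3)*b) + C3*exp(b*(sqrt(3) + sqrt(7))/2) + C4*exp(b*(-sqrt(7) + sqrt(3))/2) + 2*sqrt(3)*b^3/9 - 8*b^2/3 + 52*sqrt(3)*b/9


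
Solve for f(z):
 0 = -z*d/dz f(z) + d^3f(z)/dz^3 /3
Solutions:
 f(z) = C1 + Integral(C2*airyai(3^(1/3)*z) + C3*airybi(3^(1/3)*z), z)


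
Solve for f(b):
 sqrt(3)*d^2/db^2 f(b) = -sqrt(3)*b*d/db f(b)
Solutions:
 f(b) = C1 + C2*erf(sqrt(2)*b/2)


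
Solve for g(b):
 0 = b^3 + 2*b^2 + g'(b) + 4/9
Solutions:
 g(b) = C1 - b^4/4 - 2*b^3/3 - 4*b/9


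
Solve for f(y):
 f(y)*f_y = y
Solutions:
 f(y) = -sqrt(C1 + y^2)
 f(y) = sqrt(C1 + y^2)


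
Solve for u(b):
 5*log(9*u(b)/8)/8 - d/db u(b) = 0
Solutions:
 8*Integral(1/(-log(_y) - 2*log(3) + 3*log(2)), (_y, u(b)))/5 = C1 - b


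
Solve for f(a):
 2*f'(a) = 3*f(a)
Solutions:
 f(a) = C1*exp(3*a/2)


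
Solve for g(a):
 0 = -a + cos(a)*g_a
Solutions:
 g(a) = C1 + Integral(a/cos(a), a)


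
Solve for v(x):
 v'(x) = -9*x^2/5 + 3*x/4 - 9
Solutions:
 v(x) = C1 - 3*x^3/5 + 3*x^2/8 - 9*x


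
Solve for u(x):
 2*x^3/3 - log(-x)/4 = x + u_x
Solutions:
 u(x) = C1 + x^4/6 - x^2/2 - x*log(-x)/4 + x/4


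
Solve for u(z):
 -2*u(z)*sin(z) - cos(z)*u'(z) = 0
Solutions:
 u(z) = C1*cos(z)^2


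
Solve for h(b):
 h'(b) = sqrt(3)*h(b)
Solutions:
 h(b) = C1*exp(sqrt(3)*b)


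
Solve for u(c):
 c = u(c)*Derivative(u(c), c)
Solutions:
 u(c) = -sqrt(C1 + c^2)
 u(c) = sqrt(C1 + c^2)


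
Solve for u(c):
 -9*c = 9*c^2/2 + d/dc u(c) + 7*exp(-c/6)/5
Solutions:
 u(c) = C1 - 3*c^3/2 - 9*c^2/2 + 42*exp(-c/6)/5


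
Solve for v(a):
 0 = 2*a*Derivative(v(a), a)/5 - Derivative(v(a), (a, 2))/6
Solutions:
 v(a) = C1 + C2*erfi(sqrt(30)*a/5)


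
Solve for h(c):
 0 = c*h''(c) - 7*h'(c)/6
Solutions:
 h(c) = C1 + C2*c^(13/6)


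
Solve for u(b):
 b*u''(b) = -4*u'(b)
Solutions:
 u(b) = C1 + C2/b^3


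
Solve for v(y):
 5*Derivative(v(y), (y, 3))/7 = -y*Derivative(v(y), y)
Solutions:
 v(y) = C1 + Integral(C2*airyai(-5^(2/3)*7^(1/3)*y/5) + C3*airybi(-5^(2/3)*7^(1/3)*y/5), y)


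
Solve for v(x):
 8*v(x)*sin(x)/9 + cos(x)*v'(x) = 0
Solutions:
 v(x) = C1*cos(x)^(8/9)


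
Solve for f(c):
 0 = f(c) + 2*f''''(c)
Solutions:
 f(c) = (C1*sin(2^(1/4)*c/2) + C2*cos(2^(1/4)*c/2))*exp(-2^(1/4)*c/2) + (C3*sin(2^(1/4)*c/2) + C4*cos(2^(1/4)*c/2))*exp(2^(1/4)*c/2)


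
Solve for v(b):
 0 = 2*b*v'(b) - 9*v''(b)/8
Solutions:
 v(b) = C1 + C2*erfi(2*sqrt(2)*b/3)


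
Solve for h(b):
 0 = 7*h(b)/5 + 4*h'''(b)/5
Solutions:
 h(b) = C3*exp(-14^(1/3)*b/2) + (C1*sin(14^(1/3)*sqrt(3)*b/4) + C2*cos(14^(1/3)*sqrt(3)*b/4))*exp(14^(1/3)*b/4)


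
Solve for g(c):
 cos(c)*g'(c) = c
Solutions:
 g(c) = C1 + Integral(c/cos(c), c)


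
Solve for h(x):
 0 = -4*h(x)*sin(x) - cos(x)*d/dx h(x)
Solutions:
 h(x) = C1*cos(x)^4


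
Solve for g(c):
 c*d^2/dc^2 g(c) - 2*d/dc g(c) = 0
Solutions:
 g(c) = C1 + C2*c^3


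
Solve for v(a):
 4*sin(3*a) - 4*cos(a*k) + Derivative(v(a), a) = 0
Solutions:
 v(a) = C1 + 4*cos(3*a)/3 + 4*sin(a*k)/k


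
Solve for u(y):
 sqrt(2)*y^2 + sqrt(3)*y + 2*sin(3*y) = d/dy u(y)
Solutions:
 u(y) = C1 + sqrt(2)*y^3/3 + sqrt(3)*y^2/2 - 2*cos(3*y)/3


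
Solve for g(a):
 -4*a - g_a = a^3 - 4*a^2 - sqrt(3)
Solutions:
 g(a) = C1 - a^4/4 + 4*a^3/3 - 2*a^2 + sqrt(3)*a
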